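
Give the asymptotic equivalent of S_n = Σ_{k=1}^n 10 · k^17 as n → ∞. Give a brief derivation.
S_n ~ 5 · n^18 / 9

By integral comparison (Euler-Maclaurin), Σ_{k=1}^n 10 · k^17 = 10 · ∫_0^n x^17 dx + O(n^17) = 10 · n^18/18 = 5 · n^18 / 9 + O(n^17). (Equivalently, Faulhaber's formula gives the same leading term.)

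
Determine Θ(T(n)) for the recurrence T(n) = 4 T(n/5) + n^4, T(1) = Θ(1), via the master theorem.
T(n) = Θ(n^4)

log_5 4 ≈ 0.861. f(n) = n^4 dominates n^(log_5 4) since 4 > 0.861, and the regularity condition a·f(n/b) = 4·(n/5)^4 = (4/625)·n^4 ≤ c·f(n) holds with c = 4/625 ≈ 0.0064 < 1. So this is Case 3: T(n) = Θ(f(n)) = Θ(n^4).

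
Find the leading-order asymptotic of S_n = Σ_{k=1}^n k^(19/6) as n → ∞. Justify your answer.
S_n ~ (6/25) · n^(25/6)

Integral comparison: Σ_{k=1}^n k^(19/6) = ∫_0^n x^(19/6) dx + O(n^(19/6)). The integral is n^(1 + 19/6) / (1 + 19/6) = n^((19+6)/6) / ((19+6)/6) = (6/25) · n^(25/6).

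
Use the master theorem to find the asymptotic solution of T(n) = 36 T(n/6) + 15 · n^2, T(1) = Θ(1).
T(n) = Θ(n^2 log n)

log_6 36 = 2, and f(n) = 15 · n^2 = Θ(n^(log_6 36)). This is Case 2 of the master theorem: T(n) = Θ(f(n) · log n) = Θ(n^2 log n).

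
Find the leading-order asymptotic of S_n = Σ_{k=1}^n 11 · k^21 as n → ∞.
S_n ~ n^22 / 2

By integral comparison (Euler-Maclaurin), Σ_{k=1}^n 11 · k^21 = 11 · ∫_0^n x^21 dx + O(n^21) = 11 · n^22/22 = n^22 / 2 + O(n^21). (Equivalently, Faulhaber's formula gives the same leading term.)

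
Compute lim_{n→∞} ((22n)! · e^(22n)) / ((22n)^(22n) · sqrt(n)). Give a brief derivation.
lim = sqrt(2π·22)

Stirling: (22n)! ~ sqrt(2π·22n) · (22n/e)^(22n). Hence
  (22n)! · e^(22n) / (22n)^(22n) ~ sqrt(2π·22n).
Dividing by sqrt(n): sqrt(2π·22n) / sqrt(n) = sqrt(2π·22) · n^((1−1)/2), so the limit is sqrt(2π·22).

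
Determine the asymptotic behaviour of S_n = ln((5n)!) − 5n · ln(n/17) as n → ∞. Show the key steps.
S_n ~ 5n · (ln 85 − 1) + O(ln n)

Stirling: ln((5n)!) = 5n ln(5n) − 5n + O(ln n).
  S_n = 5n ln(5n) − 5n − 5n ln(n/17) + O(ln n)
      = 5n ln(5n) − 5n ln n + 5n ln 17 − 5n + O(ln n)
      = 5n ln 5 + 5n ln 17 − 5n + O(ln n)
      = 5n (ln 85 − 1) + O(ln n).
Numerically ln(85) − 1 ≈ 3.4427.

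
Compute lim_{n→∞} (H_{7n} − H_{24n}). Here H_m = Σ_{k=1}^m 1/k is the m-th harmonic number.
lim = ln(7/24)

Euler-Maclaurin gives H_m = ln m + γ + 1/(2m) + O(1/m^2). The γ and O(1/m) terms cancel in the difference:
  H_{7n} − H_{24n} = ln(7n) − ln(24n) + O(1/n) = ln(7/24) + O(1/n).
Hence the limit is ln(7/24).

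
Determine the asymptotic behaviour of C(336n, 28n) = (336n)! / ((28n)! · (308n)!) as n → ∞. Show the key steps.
C(336n, 28n) ~ (8916100448256/285311670611)^(28n) · sqrt(6/(11π·28n))

Write N = 28n. Apply Stirling to each factorial:
  (12N)! ~ sqrt(2π·12N) · (12N/e)^(12N),
  N! ~ sqrt(2π N) · (N/e)^N,
  (11N)! ~ sqrt(2π·11N) · (11N/e)^(11N).
The exponential factors combine to (12N)^(12N) / (N^N · (11N)^(11N)) = 12^(12N)/11^(11N) = (12^12/11^11)^N = (8916100448256/285311670611)^N.
The square-root prefactors combine to sqrt(2π·12N) / (sqrt(2π N)·sqrt(2π·11N)) = sqrt(12 / (2π·11·N)) = sqrt(6/(11π·28n)).
Substituting N = 28n: C(336n, 28n) ~ (8916100448256/285311670611)^(28n) · sqrt(6/(11π·28n)).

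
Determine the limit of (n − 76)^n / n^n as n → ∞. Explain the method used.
lim = e^(−76)

Rewrite as (1 − 76/n)^(n). By the standard limit (1 + x/n)^n → e^x, we have (1 − 76/n)^n → e^(−76), and raising to the 1st power gives e^(−76).
More precisely, ln[(1 − 76/n)^(n)] = n · ln(1 − 76/n) = n · (-76/n + O(1/n^2)) = -76 + O(1/n) → -76.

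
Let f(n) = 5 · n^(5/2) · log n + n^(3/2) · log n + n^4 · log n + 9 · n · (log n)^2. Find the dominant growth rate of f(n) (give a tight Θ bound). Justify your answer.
f(n) ∈ Θ(n^4 · log n)

Compare the terms by growth order. For large n, n^a · (log n)^b dominates n^a' · (log n)^b' iff a > a', or (a = a' and b > b'). Ranking the 4 terms shows the dominant one is n^4 · log n. Hence f(n) ∈ Θ(n^4 · log n).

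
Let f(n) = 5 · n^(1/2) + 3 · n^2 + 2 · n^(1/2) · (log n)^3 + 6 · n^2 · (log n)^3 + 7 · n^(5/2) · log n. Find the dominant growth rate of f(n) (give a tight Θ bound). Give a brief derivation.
f(n) ∈ Θ(n^(5/2) · log n)

Compare the terms by growth order. For large n, n^a · (log n)^b dominates n^a' · (log n)^b' iff a > a', or (a = a' and b > b'). Ranking the 5 terms shows the dominant one is 7 · n^(5/2) · log n. Hence f(n) ∈ Θ(n^(5/2) · log n).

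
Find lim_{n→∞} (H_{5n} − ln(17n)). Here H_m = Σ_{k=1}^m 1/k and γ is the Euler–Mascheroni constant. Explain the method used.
lim = ln(5/17) + γ

By Euler-Maclaurin, H_m = ln m + γ + O(1/m). So
  H_{5n} − ln(17n) = ln(5n) + γ − ln(17n) + O(1/n)
                       = ln(5/17) + γ + O(1/n).
Hence the limit is ln(5/17) + γ.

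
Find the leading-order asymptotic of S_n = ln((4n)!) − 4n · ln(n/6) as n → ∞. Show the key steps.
S_n ~ 4n · (ln 24 − 1) + O(ln n)

Stirling: ln((4n)!) = 4n ln(4n) − 4n + O(ln n).
  S_n = 4n ln(4n) − 4n − 4n ln(n/6) + O(ln n)
      = 4n ln(4n) − 4n ln n + 4n ln 6 − 4n + O(ln n)
      = 4n ln 4 + 4n ln 6 − 4n + O(ln n)
      = 4n (ln 24 − 1) + O(ln n).
Numerically ln(24) − 1 ≈ 2.1781.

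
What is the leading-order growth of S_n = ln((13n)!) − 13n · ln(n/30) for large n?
S_n ~ 13n · (ln 390 − 1) + O(ln n)

Stirling: ln((13n)!) = 13n ln(13n) − 13n + O(ln n).
  S_n = 13n ln(13n) − 13n − 13n ln(n/30) + O(ln n)
      = 13n ln(13n) − 13n ln n + 13n ln 30 − 13n + O(ln n)
      = 13n ln 13 + 13n ln 30 − 13n + O(ln n)
      = 13n (ln 390 − 1) + O(ln n).
Numerically ln(390) − 1 ≈ 4.9661.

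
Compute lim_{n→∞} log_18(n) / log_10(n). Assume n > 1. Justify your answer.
lim = ln(10) / ln(18) = log_18(10)

Change of base: log_18(n) = ln n / ln 18 and log_10(n) = ln n / ln 10. The ratio is (ln n / ln 18) · (ln 10 / ln n) = ln 10 / ln 18, a constant independent of n. So the limit is ln 10 / ln 18 = log_18(10).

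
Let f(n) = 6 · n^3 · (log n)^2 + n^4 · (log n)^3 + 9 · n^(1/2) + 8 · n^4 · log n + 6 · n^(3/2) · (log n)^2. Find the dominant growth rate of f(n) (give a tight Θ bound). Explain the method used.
f(n) ∈ Θ(n^4 · (log n)^3)

Compare the terms by growth order. For large n, n^a · (log n)^b dominates n^a' · (log n)^b' iff a > a', or (a = a' and b > b'). Ranking the 5 terms shows the dominant one is n^4 · (log n)^3. Hence f(n) ∈ Θ(n^4 · (log n)^3).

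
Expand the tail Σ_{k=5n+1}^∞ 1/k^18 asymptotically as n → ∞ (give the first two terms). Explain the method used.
Σ_{k>5n} 1/k^18 = 1/(17 · (5n)^17) − 1/(2 · (5n)^18) + O(1/(5n)^19)

Compare to the integral: ∫_{5n}^∞ x^(−18) dx = [−x^(−17)/17]_{5n}^∞ = 1/((18−1)·(5n)^17). The Euler-Maclaurin correction adds −f(5n)/2 = −1/(2·(5n)^18). Euler-Maclaurin then gives
  Σ_{k>5n} 1/k^18 = ∫_{5n}^∞ dx/x^18 − 1/(2·(5n)^18) + O(1/(5n)^19).
(Equivalently this is ζ(18) − Σ_{k≤5n} 1/k^18.)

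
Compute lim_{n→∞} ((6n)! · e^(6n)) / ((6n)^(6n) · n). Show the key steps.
lim = 0

Stirling: (6n)! ~ sqrt(2π·6n) · (6n/e)^(6n). Hence
  (6n)! · e^(6n) / (6n)^(6n) ~ sqrt(2π·6n).
Dividing by n: sqrt(2π·6n) / n = sqrt(2π·6) · n^((1−2)/2), so the expression behaves like sqrt(2π·6) · n^((1−2)/2) → 0.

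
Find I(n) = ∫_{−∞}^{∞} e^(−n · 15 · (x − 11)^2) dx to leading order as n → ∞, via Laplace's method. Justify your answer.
I(n) = sqrt(π/(15n))

Here φ(x) = 15 · (x − 11)^2 has its unique minimum at x* = 11 with φ(x*) = 0 and φ''(x*) = 30. Laplace's method gives
  I(n) ~ e^(−n φ(x*)) · sqrt(2π / (n · φ''(x*))) = sqrt(2π / (30n)) = sqrt(π/(15n)).
This is exact: substituting u = (x − 11)·sqrt(15n) gives I(n) = (1/sqrt(15n)) ∫_{−∞}^{∞} e^(−u^2) du = sqrt(π/(15n)).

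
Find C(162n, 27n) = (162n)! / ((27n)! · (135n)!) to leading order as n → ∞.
C(162n, 27n) ~ (46656/3125)^(27n) · sqrt(3/(5π·27n))

Write N = 27n. Apply Stirling to each factorial:
  (6N)! ~ sqrt(2π·6N) · (6N/e)^(6N),
  N! ~ sqrt(2π N) · (N/e)^N,
  (5N)! ~ sqrt(2π·5N) · (5N/e)^(5N).
The exponential factors combine to (6N)^(6N) / (N^N · (5N)^(5N)) = 6^(6N)/5^(5N) = (6^6/5^5)^N = (46656/3125)^N.
The square-root prefactors combine to sqrt(2π·6N) / (sqrt(2π N)·sqrt(2π·5N)) = sqrt(6 / (2π·5·N)) = sqrt(3/(5π·27n)).
Substituting N = 27n: C(162n, 27n) ~ (46656/3125)^(27n) · sqrt(3/(5π·27n)).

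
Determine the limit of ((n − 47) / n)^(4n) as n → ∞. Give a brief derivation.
lim = e^(−188)

Rewrite as (1 − 47/n)^(4n). By the standard limit (1 + x/n)^n → e^x, we have (1 − 47/n)^n → e^(−47), and raising to the 4th power gives e^(−188).
More precisely, ln[(1 − 47/n)^(4n)] = 4n · ln(1 − 47/n) = 4n · (-47/n + O(1/n^2)) = -188 + O(1/n) → -188.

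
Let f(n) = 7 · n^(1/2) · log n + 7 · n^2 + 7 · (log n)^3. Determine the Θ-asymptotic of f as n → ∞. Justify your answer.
f(n) ∈ Θ(n^2)

Compare the terms by growth order. For large n, n^a · (log n)^b dominates n^a' · (log n)^b' iff a > a', or (a = a' and b > b'). Ranking the 3 terms shows the dominant one is 7 · n^2. Hence f(n) ∈ Θ(n^2).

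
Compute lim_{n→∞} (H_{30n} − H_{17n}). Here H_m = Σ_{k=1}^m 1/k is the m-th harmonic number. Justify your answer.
lim = ln(30/17)

Euler-Maclaurin gives H_m = ln m + γ + 1/(2m) + O(1/m^2). The γ and O(1/m) terms cancel in the difference:
  H_{30n} − H_{17n} = ln(30n) − ln(17n) + O(1/n) = ln(30/17) + O(1/n).
Hence the limit is ln(30/17).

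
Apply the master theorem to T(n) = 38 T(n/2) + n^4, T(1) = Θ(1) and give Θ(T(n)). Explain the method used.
T(n) = Θ(n^(log_2 38))

Master theorem: compare f(n) = n^4 to n^(log_2 38) where log_2 38 ≈ 5.248. Since 4 < log_2 38, we have f(n) = O(n^(log_2 38 − ε)) for some ε > 0 — Case 1. Hence T(n) = Θ(n^(log_2 38)).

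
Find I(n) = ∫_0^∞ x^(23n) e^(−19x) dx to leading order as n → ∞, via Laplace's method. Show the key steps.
I(n) ~ (sqrt(2π·23n) / 19) · (23n/(19e))^(23n)

Write the integrand as exp(23n ln x − 19x) and set f(x) = 23n ln x − 19x. Then f'(x) = 23n/x − 19 = 0 at x* = 23n/19, and f''(x*) = −23n/x*^2 = −19^2/(23n). Laplace's method (interior maximum) gives
  I(n) ~ e^(f(x*)) · sqrt(2π / |f''(x*)|)
        = exp(23n ln(23n/19) − 23n) · sqrt(2π · 23n / 19^2)
        = (23n/19)^(23n) e^(−23n) · sqrt(2π·23n) / 19
        = (sqrt(2π·23n) / 19) · (23n/(19e))^(23n).
This matches Γ(23n+1)/19^(23n+1) with Stirling applied to Γ.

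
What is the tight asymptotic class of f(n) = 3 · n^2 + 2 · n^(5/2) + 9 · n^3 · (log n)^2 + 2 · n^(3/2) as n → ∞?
f(n) ∈ Θ(n^3 · (log n)^2)

Compare the terms by growth order. For large n, n^a · (log n)^b dominates n^a' · (log n)^b' iff a > a', or (a = a' and b > b'). Ranking the 4 terms shows the dominant one is 9 · n^3 · (log n)^2. Hence f(n) ∈ Θ(n^3 · (log n)^2).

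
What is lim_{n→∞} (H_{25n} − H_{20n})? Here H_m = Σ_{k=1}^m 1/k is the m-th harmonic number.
lim = ln(25/20) = ln(5/4)

Euler-Maclaurin gives H_m = ln m + γ + 1/(2m) + O(1/m^2). The γ and O(1/m) terms cancel in the difference:
  H_{25n} − H_{20n} = ln(25n) − ln(20n) + O(1/n) = ln(25/20) + O(1/n).
Hence the limit is ln(25/20) = ln(5/4).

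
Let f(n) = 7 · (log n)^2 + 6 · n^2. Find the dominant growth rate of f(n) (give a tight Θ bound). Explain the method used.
f(n) ∈ Θ(n^2)

Compare the terms by growth order. For large n, n^a · (log n)^b dominates n^a' · (log n)^b' iff a > a', or (a = a' and b > b'). Ranking the 2 terms shows the dominant one is 6 · n^2. Hence f(n) ∈ Θ(n^2).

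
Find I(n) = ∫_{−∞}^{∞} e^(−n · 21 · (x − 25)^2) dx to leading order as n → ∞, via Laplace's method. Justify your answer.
I(n) = sqrt(π/(21n))

Here φ(x) = 21 · (x − 25)^2 has its unique minimum at x* = 25 with φ(x*) = 0 and φ''(x*) = 42. Laplace's method gives
  I(n) ~ e^(−n φ(x*)) · sqrt(2π / (n · φ''(x*))) = sqrt(2π / (42n)) = sqrt(π/(21n)).
This is exact: substituting u = (x − 25)·sqrt(21n) gives I(n) = (1/sqrt(21n)) ∫_{−∞}^{∞} e^(−u^2) du = sqrt(π/(21n)).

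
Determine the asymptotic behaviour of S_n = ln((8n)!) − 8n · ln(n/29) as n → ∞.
S_n ~ 8n · (ln 232 − 1) + O(ln n)

Stirling: ln((8n)!) = 8n ln(8n) − 8n + O(ln n).
  S_n = 8n ln(8n) − 8n − 8n ln(n/29) + O(ln n)
      = 8n ln(8n) − 8n ln n + 8n ln 29 − 8n + O(ln n)
      = 8n ln 8 + 8n ln 29 − 8n + O(ln n)
      = 8n (ln 232 − 1) + O(ln n).
Numerically ln(232) − 1 ≈ 4.4467.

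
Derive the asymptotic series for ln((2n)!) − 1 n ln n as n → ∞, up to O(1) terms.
ln((2n)!) − 1 n ln n = n ln n + 2(ln 2 − 1) n + (1/2) ln(2π·2n) + O(1/n)

Stirling: ln((2n)!) = 2n ln(2n) − 2n + (1/2) ln(2π·2n) + O(1/n).
Expand 2n ln(2n) = 2n (ln n + ln 2) = 2n ln n + 2n ln 2.
Subtract 1n ln n: leading term is (2 − 1) n ln n = n ln n. The next term is 2n ln 2 − 2n = 2(ln 2 − 1) n. Then the (1/2) ln(2π·2n) correction.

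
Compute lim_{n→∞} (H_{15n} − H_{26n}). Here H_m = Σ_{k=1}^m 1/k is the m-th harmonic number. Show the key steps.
lim = ln(15/26)

Euler-Maclaurin gives H_m = ln m + γ + 1/(2m) + O(1/m^2). The γ and O(1/m) terms cancel in the difference:
  H_{15n} − H_{26n} = ln(15n) − ln(26n) + O(1/n) = ln(15/26) + O(1/n).
Hence the limit is ln(15/26).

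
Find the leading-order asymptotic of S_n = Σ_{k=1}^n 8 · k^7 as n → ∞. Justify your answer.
S_n ~ n^8

By integral comparison (Euler-Maclaurin), Σ_{k=1}^n 8 · k^7 = 8 · ∫_0^n x^7 dx + O(n^7) = 8 · n^8/8 = n^8 + O(n^7). (Equivalently, Faulhaber's formula gives the same leading term.)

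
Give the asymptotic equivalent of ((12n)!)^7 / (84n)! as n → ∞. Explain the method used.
((12n)!)^7/(84n)! ~ ((2π·12n)^(6/2) / sqrt(7)) · 7^(−7·12n)  →  0

Write N = 12n. Stirling: N! ~ sqrt(2π N)(N/e)^N and (7N)! ~ sqrt(2π·7N)·(7N/e)^(7N).
  (N!)^7/(7N)! ~ (2π N)^(7/2) (N/e)^(7N) / [sqrt(2π·7N) (7N/e)^(7N)]
     = (2π N)^(7/2) / sqrt(2π·7N) · (N/(7N))^(7N)
     = (2π N)^((7−1)/2) / sqrt(7) · 7^(−7N).
Since 7^7 > 1, the factor 7^(−7N) decays exponentially, so the ratio → 0. Substituting N = 12n gives the stated form.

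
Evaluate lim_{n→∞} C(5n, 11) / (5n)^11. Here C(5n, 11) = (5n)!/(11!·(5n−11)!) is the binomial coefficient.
lim = 1/11! = 1/39916800

With N = 5n → ∞: C(N, 11) / N^11 = [N(N−1)…(N−10)] / (11! · N^11) = (1/11!) · 1 · (1 − 1/(5n)) · … · (1 − 10/(5n)). Each factor → 1 as N → ∞, so the limit is 1/11! = 1/39916800.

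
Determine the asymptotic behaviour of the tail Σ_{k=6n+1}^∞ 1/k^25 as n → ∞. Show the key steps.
Σ_{k>6n} 1/k^25 ~ 1/(24 · (6n)^24)

Compare to the integral: ∫_{6n}^∞ x^(−25) dx = [−x^(−24)/24]_{6n}^∞ = 1/((25−1)·(6n)^24). Euler-Maclaurin then gives
  Σ_{k>6n} 1/k^25 = ∫_{6n}^∞ dx/x^25 − 1/(2·(6n)^25) + O(1/(6n)^26).
(Equivalently this is ζ(25) − Σ_{k≤6n} 1/k^25.)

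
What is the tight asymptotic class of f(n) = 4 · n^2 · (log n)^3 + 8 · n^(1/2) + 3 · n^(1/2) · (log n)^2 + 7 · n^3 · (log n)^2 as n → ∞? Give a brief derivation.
f(n) ∈ Θ(n^3 · (log n)^2)

Compare the terms by growth order. For large n, n^a · (log n)^b dominates n^a' · (log n)^b' iff a > a', or (a = a' and b > b'). Ranking the 4 terms shows the dominant one is 7 · n^3 · (log n)^2. Hence f(n) ∈ Θ(n^3 · (log n)^2).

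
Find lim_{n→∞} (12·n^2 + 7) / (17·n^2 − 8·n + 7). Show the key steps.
lim = 12/17

For large n the leading n^2 terms dominate both numerator and denominator. Dividing top and bottom by n^2, every other term tends to 0, leaving 12/17.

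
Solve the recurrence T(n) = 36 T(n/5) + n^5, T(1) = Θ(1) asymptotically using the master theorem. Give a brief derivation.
T(n) = Θ(n^5)

log_5 36 ≈ 2.227. f(n) = n^5 dominates n^(log_5 36) since 5 > 2.227, and the regularity condition a·f(n/b) = 36·(n/5)^5 = (36/3125)·n^5 ≤ c·f(n) holds with c = 36/3125 ≈ 0.0115 < 1. So this is Case 3: T(n) = Θ(f(n)) = Θ(n^5).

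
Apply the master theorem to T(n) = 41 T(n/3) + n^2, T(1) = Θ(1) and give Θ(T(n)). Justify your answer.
T(n) = Θ(n^(log_3 41))

Master theorem: compare f(n) = n^2 to n^(log_3 41) where log_3 41 ≈ 3.380. Since 2 < log_3 41, we have f(n) = O(n^(log_3 41 − ε)) for some ε > 0 — Case 1. Hence T(n) = Θ(n^(log_3 41)).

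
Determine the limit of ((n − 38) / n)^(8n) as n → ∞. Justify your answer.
lim = e^(−304)

Rewrite as (1 − 38/n)^(8n). By the standard limit (1 + x/n)^n → e^x, we have (1 − 38/n)^n → e^(−38), and raising to the 8th power gives e^(−304).
More precisely, ln[(1 − 38/n)^(8n)] = 8n · ln(1 − 38/n) = 8n · (-38/n + O(1/n^2)) = -304 + O(1/n) → -304.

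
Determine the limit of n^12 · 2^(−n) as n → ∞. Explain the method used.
lim = 0

Exponentials with base > 1 dominate every fixed polynomial: for any fixed c, n^c / 2^n → 0 as n → ∞ (e.g. by the ratio test, or by writing 2^n = e^(n ln 2) and noting e^(n ln 2) / n^c → ∞). Hence n^12 · 2^(−n) = n^12 / 2^n → 0.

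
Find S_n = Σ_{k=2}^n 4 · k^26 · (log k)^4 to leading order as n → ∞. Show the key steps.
S_n ~ 4 · n^27 · (log n)^4 / 27

By integral comparison, S_n = ∫_1^n 4 · x^26 · (log x)^4 dx + O(n^26 · (log n)^4). For the integral, the leading term of ∫_1^n x^26 (log x)^4 dx is n^27/27 · (log n)^4 (by repeated integration by parts; each step lowers the log-exponent and produces a relatively O(1/log n) correction). Hence S_n ~ 4 · n^27 · (log n)^4 / 27.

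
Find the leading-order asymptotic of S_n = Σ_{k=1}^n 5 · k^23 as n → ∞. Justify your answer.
S_n ~ 5 · n^24 / 24

By integral comparison (Euler-Maclaurin), Σ_{k=1}^n 5 · k^23 = 5 · ∫_0^n x^23 dx + O(n^23) = 5 · n^24/24 + O(n^23). (Equivalently, Faulhaber's formula gives the same leading term.)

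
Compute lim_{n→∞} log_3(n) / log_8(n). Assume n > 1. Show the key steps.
lim = ln(8) / ln(3) = log_3(8)

Change of base: log_3(n) = ln n / ln 3 and log_8(n) = ln n / ln 8. The ratio is (ln n / ln 3) · (ln 8 / ln n) = ln 8 / ln 3, a constant independent of n. So the limit is ln 8 / ln 3 = log_3(8).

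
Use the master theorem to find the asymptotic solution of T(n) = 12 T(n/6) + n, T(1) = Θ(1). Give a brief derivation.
T(n) = Θ(n^(log_6 12))

Master theorem: compare f(n) = n to n^(log_6 12) where log_6 12 ≈ 1.387. Since 1 < log_6 12, we have f(n) = O(n^(log_6 12 − ε)) for some ε > 0 — Case 1. Hence T(n) = Θ(n^(log_6 12)).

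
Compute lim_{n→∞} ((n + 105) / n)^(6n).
lim = e^630

Rewrite as (1 + 105/n)^(6n). By the standard limit (1 + x/n)^n → e^x, we have (1 + 105/n)^n → e^105, and raising to the 6th power gives e^630.
More precisely, ln[(1 + 105/n)^(6n)] = 6n · ln(1 + 105/n) = 6n · (105/n + O(1/n^2)) = 630 + O(1/n) → 630.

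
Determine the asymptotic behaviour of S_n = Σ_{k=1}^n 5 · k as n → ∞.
S_n ~ 5 · n^2 / 2

By integral comparison (Euler-Maclaurin), Σ_{k=1}^n 5 · k = 5 · ∫_0^n x^1 dx + O(n) = 5 · n^2/2 + O(n). (Equivalently, Faulhaber's formula gives the same leading term.)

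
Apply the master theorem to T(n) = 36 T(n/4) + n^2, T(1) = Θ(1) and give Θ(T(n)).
T(n) = Θ(n^(log_4 36))

Master theorem: compare f(n) = n^2 to n^(log_4 36) where log_4 36 ≈ 2.585. Since 2 < log_4 36, we have f(n) = O(n^(log_4 36 − ε)) for some ε > 0 — Case 1. Hence T(n) = Θ(n^(log_4 36)).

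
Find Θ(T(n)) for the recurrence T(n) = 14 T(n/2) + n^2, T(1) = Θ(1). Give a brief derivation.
T(n) = Θ(n^(log_2 14))

Master theorem: compare f(n) = n^2 to n^(log_2 14) where log_2 14 ≈ 3.807. Since 2 < log_2 14, we have f(n) = O(n^(log_2 14 − ε)) for some ε > 0 — Case 1. Hence T(n) = Θ(n^(log_2 14)).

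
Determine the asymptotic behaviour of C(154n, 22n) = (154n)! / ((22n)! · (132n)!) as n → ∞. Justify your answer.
C(154n, 22n) ~ (823543/46656)^(22n) · sqrt(7/(12π·22n))

Write N = 22n. Apply Stirling to each factorial:
  (7N)! ~ sqrt(2π·7N) · (7N/e)^(7N),
  N! ~ sqrt(2π N) · (N/e)^N,
  (6N)! ~ sqrt(2π·6N) · (6N/e)^(6N).
The exponential factors combine to (7N)^(7N) / (N^N · (6N)^(6N)) = 7^(7N)/6^(6N) = (7^7/6^6)^N = (823543/46656)^N.
The square-root prefactors combine to sqrt(2π·7N) / (sqrt(2π N)·sqrt(2π·6N)) = sqrt(7 / (2π·6·N)) = sqrt(7/(12π·22n)).
Substituting N = 22n: C(154n, 22n) ~ (823543/46656)^(22n) · sqrt(7/(12π·22n)).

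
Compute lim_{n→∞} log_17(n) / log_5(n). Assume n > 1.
lim = ln(5) / ln(17) = log_17(5)

Change of base: log_17(n) = ln n / ln 17 and log_5(n) = ln n / ln 5. The ratio is (ln n / ln 17) · (ln 5 / ln n) = ln 5 / ln 17, a constant independent of n. So the limit is ln 5 / ln 17 = log_17(5).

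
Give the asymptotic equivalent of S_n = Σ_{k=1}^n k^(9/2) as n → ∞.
S_n ~ (2/11) · n^(11/2)

Integral comparison: Σ_{k=1}^n k^(9/2) = ∫_0^n x^(9/2) dx + O(n^(9/2)). The integral is n^(1 + 9/2) / (1 + 9/2) = n^((9+2)/2) / ((9+2)/2) = (2/11) · n^(11/2).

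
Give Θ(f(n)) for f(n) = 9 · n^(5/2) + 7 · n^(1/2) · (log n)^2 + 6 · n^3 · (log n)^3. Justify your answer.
f(n) ∈ Θ(n^3 · (log n)^3)

Compare the terms by growth order. For large n, n^a · (log n)^b dominates n^a' · (log n)^b' iff a > a', or (a = a' and b > b'). Ranking the 3 terms shows the dominant one is 6 · n^3 · (log n)^3. Hence f(n) ∈ Θ(n^3 · (log n)^3).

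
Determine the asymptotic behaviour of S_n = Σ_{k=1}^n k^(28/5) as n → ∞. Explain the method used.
S_n ~ (5/33) · n^(33/5)

Integral comparison: Σ_{k=1}^n k^(28/5) = ∫_0^n x^(28/5) dx + O(n^(28/5)). The integral is n^(1 + 28/5) / (1 + 28/5) = n^((28+5)/5) / ((28+5)/5) = (5/33) · n^(33/5).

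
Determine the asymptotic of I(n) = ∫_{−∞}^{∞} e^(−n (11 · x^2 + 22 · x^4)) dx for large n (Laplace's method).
I(n) ~ sqrt(π/(11n))

φ(x) = 11 · x^2 + 22 · x^4 has its unique global minimum at x* = 0 (since φ'(x) = 22x + 88x^3 = 0 only at x = 0 for real x with both coefficients positive, and φ → ∞ as |x| → ∞). At x* = 0, φ(0) = 0 and φ''(0) = 22. Laplace's method then gives
  I(n) ~ sqrt(2π / (n · φ''(0))) · e^(−n φ(0)) = sqrt(2π / (22n)) = sqrt(π/(11n)).
The 22 · x^4 term contributes only at subleading order (an O(1/n) relative correction).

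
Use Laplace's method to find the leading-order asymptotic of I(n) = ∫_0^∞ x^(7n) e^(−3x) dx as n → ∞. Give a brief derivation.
I(n) ~ (sqrt(2π·7n) / 3) · (7n/(3e))^(7n)

Write the integrand as exp(7n ln x − 3x) and set f(x) = 7n ln x − 3x. Then f'(x) = 7n/x − 3 = 0 at x* = 7n/3, and f''(x*) = −7n/x*^2 = −3^2/(7n). Laplace's method (interior maximum) gives
  I(n) ~ e^(f(x*)) · sqrt(2π / |f''(x*)|)
        = exp(7n ln(7n/3) − 7n) · sqrt(2π · 7n / 3^2)
        = (7n/3)^(7n) e^(−7n) · sqrt(2π·7n) / 3
        = (sqrt(2π·7n) / 3) · (7n/(3e))^(7n).
This matches Γ(7n+1)/3^(7n+1) with Stirling applied to Γ.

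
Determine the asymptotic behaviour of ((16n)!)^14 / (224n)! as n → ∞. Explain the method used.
((16n)!)^14/(224n)! ~ ((2π·16n)^(13/2) / sqrt(14)) · 14^(−14·16n)  →  0

Write N = 16n. Stirling: N! ~ sqrt(2π N)(N/e)^N and (14N)! ~ sqrt(2π·14N)·(14N/e)^(14N).
  (N!)^14/(14N)! ~ (2π N)^(14/2) (N/e)^(14N) / [sqrt(2π·14N) (14N/e)^(14N)]
     = (2π N)^(14/2) / sqrt(2π·14N) · (N/(14N))^(14N)
     = (2π N)^((14−1)/2) / sqrt(14) · 14^(−14N).
Since 14^14 > 1, the factor 14^(−14N) decays exponentially, so the ratio → 0. Substituting N = 16n gives the stated form.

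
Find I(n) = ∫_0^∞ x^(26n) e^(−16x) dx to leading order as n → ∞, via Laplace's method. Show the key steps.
I(n) ~ (sqrt(2π·26n) / 16) · (26n/(16e))^(26n)

Write the integrand as exp(26n ln x − 16x) and set f(x) = 26n ln x − 16x. Then f'(x) = 26n/x − 16 = 0 at x* = 26n/16, and f''(x*) = −26n/x*^2 = −16^2/(26n). Laplace's method (interior maximum) gives
  I(n) ~ e^(f(x*)) · sqrt(2π / |f''(x*)|)
        = exp(26n ln(26n/16) − 26n) · sqrt(2π · 26n / 16^2)
        = (26n/16)^(26n) e^(−26n) · sqrt(2π·26n) / 16
        = (sqrt(2π·26n) / 16) · (26n/(16e))^(26n).
This matches Γ(26n+1)/16^(26n+1) with Stirling applied to Γ.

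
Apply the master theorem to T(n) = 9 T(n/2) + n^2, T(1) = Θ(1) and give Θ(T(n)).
T(n) = Θ(n^(log_2 9))

Master theorem: compare f(n) = n^2 to n^(log_2 9) where log_2 9 ≈ 3.170. Since 2 < log_2 9, we have f(n) = O(n^(log_2 9 − ε)) for some ε > 0 — Case 1. Hence T(n) = Θ(n^(log_2 9)).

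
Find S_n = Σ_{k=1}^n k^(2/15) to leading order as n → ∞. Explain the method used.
S_n ~ (15/17) · n^(17/15)

Integral comparison: Σ_{k=1}^n k^(2/15) = ∫_0^n x^(2/15) dx + O(n^(2/15)). The integral is n^(1 + 2/15) / (1 + 2/15) = n^((2+15)/15) / ((2+15)/15) = (15/17) · n^(17/15).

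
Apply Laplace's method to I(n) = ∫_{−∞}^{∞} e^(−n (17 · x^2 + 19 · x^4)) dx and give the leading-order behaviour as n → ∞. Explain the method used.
I(n) ~ sqrt(π/(17n))

φ(x) = 17 · x^2 + 19 · x^4 has its unique global minimum at x* = 0 (since φ'(x) = 34x + 76x^3 = 0 only at x = 0 for real x with both coefficients positive, and φ → ∞ as |x| → ∞). At x* = 0, φ(0) = 0 and φ''(0) = 34. Laplace's method then gives
  I(n) ~ sqrt(2π / (n · φ''(0))) · e^(−n φ(0)) = sqrt(2π / (34n)) = sqrt(π/(17n)).
The 19 · x^4 term contributes only at subleading order (an O(1/n) relative correction).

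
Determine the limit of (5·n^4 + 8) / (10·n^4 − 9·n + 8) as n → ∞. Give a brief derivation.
lim = 5/10 = 1/2

For large n the leading n^4 terms dominate both numerator and denominator. Dividing top and bottom by n^4, every other term tends to 0, leaving 5/10 = 1/2.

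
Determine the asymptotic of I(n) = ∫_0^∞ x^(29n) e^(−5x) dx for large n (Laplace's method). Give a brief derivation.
I(n) ~ (sqrt(2π·29n) / 5) · (29n/(5e))^(29n)

Write the integrand as exp(29n ln x − 5x) and set f(x) = 29n ln x − 5x. Then f'(x) = 29n/x − 5 = 0 at x* = 29n/5, and f''(x*) = −29n/x*^2 = −5^2/(29n). Laplace's method (interior maximum) gives
  I(n) ~ e^(f(x*)) · sqrt(2π / |f''(x*)|)
        = exp(29n ln(29n/5) − 29n) · sqrt(2π · 29n / 5^2)
        = (29n/5)^(29n) e^(−29n) · sqrt(2π·29n) / 5
        = (sqrt(2π·29n) / 5) · (29n/(5e))^(29n).
This matches Γ(29n+1)/5^(29n+1) with Stirling applied to Γ.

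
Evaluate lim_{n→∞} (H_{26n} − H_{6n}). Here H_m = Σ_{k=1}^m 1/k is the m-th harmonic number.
lim = ln(26/6) = ln(13/3)

Euler-Maclaurin gives H_m = ln m + γ + 1/(2m) + O(1/m^2). The γ and O(1/m) terms cancel in the difference:
  H_{26n} − H_{6n} = ln(26n) − ln(6n) + O(1/n) = ln(26/6) + O(1/n).
Hence the limit is ln(26/6) = ln(13/3).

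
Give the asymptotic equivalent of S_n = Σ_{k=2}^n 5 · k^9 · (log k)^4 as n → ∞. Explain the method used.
S_n ~ n^10 · (log n)^4 / 2

By integral comparison, S_n = ∫_1^n 5 · x^9 · (log x)^4 dx + O(n^9 · (log n)^4). For the integral, the leading term of ∫_1^n x^9 (log x)^4 dx is n^10/10 · (log n)^4 (by repeated integration by parts; each step lowers the log-exponent and produces a relatively O(1/log n) correction). Hence S_n ~ n^10 · (log n)^4 / 2.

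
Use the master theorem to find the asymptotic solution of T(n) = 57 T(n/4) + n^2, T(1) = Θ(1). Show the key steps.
T(n) = Θ(n^(log_4 57))

Master theorem: compare f(n) = n^2 to n^(log_4 57) where log_4 57 ≈ 2.916. Since 2 < log_4 57, we have f(n) = O(n^(log_4 57 − ε)) for some ε > 0 — Case 1. Hence T(n) = Θ(n^(log_4 57)).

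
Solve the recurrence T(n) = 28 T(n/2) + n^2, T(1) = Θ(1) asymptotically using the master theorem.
T(n) = Θ(n^(log_2 28))

Master theorem: compare f(n) = n^2 to n^(log_2 28) where log_2 28 ≈ 4.807. Since 2 < log_2 28, we have f(n) = O(n^(log_2 28 − ε)) for some ε > 0 — Case 1. Hence T(n) = Θ(n^(log_2 28)).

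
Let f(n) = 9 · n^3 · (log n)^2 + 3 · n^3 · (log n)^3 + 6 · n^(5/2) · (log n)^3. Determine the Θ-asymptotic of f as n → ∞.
f(n) ∈ Θ(n^3 · (log n)^3)

Compare the terms by growth order. For large n, n^a · (log n)^b dominates n^a' · (log n)^b' iff a > a', or (a = a' and b > b'). Ranking the 3 terms shows the dominant one is 3 · n^3 · (log n)^3. Hence f(n) ∈ Θ(n^3 · (log n)^3).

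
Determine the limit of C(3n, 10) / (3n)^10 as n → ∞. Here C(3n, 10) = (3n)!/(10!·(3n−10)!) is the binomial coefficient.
lim = 1/10! = 1/3628800

With N = 3n → ∞: C(N, 10) / N^10 = [N(N−1)…(N−9)] / (10! · N^10) = (1/10!) · 1 · (1 − 1/(3n)) · … · (1 − 9/(3n)). Each factor → 1 as N → ∞, so the limit is 1/10! = 1/3628800.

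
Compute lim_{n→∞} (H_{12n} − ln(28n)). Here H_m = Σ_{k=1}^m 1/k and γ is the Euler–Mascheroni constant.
lim = ln(3/7) + γ

By Euler-Maclaurin, H_m = ln m + γ + O(1/m). So
  H_{12n} − ln(28n) = ln(12n) + γ − ln(28n) + O(1/n)
                       = ln(12/28) + γ + O(1/n).
Hence the limit is ln(12/28) + γ (= ln(3/7)).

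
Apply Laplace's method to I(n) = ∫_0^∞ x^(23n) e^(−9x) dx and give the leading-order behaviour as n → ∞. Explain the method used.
I(n) ~ (sqrt(2π·23n) / 9) · (23n/(9e))^(23n)

Write the integrand as exp(23n ln x − 9x) and set f(x) = 23n ln x − 9x. Then f'(x) = 23n/x − 9 = 0 at x* = 23n/9, and f''(x*) = −23n/x*^2 = −9^2/(23n). Laplace's method (interior maximum) gives
  I(n) ~ e^(f(x*)) · sqrt(2π / |f''(x*)|)
        = exp(23n ln(23n/9) − 23n) · sqrt(2π · 23n / 9^2)
        = (23n/9)^(23n) e^(−23n) · sqrt(2π·23n) / 9
        = (sqrt(2π·23n) / 9) · (23n/(9e))^(23n).
This matches Γ(23n+1)/9^(23n+1) with Stirling applied to Γ.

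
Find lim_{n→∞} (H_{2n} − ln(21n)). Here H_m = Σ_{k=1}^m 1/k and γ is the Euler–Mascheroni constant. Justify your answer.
lim = ln(2/21) + γ

By Euler-Maclaurin, H_m = ln m + γ + O(1/m). So
  H_{2n} − ln(21n) = ln(2n) + γ − ln(21n) + O(1/n)
                       = ln(2/21) + γ + O(1/n).
Hence the limit is ln(2/21) + γ.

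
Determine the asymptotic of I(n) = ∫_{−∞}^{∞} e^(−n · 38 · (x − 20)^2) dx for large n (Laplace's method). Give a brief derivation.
I(n) = sqrt(π/(38n))

Here φ(x) = 38 · (x − 20)^2 has its unique minimum at x* = 20 with φ(x*) = 0 and φ''(x*) = 76. Laplace's method gives
  I(n) ~ e^(−n φ(x*)) · sqrt(2π / (n · φ''(x*))) = sqrt(2π / (76n)) = sqrt(π/(38n)).
This is exact: substituting u = (x − 20)·sqrt(38n) gives I(n) = (1/sqrt(38n)) ∫_{−∞}^{∞} e^(−u^2) du = sqrt(π/(38n)).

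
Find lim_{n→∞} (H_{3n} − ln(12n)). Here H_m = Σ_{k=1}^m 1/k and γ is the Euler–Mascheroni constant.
lim = −ln 4 + γ

By Euler-Maclaurin, H_m = ln m + γ + O(1/m). So
  H_{3n} − ln(12n) = ln(3n) + γ − ln(12n) + O(1/n)
                       = ln(3/12) + γ + O(1/n).
Hence the limit is ln(3/12) + γ (= −ln 4).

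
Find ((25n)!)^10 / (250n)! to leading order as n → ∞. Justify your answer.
((25n)!)^10/(250n)! ~ ((2π·25n)^(9/2) / sqrt(10)) · 10^(−10·25n)  →  0

Write N = 25n. Stirling: N! ~ sqrt(2π N)(N/e)^N and (10N)! ~ sqrt(2π·10N)·(10N/e)^(10N).
  (N!)^10/(10N)! ~ (2π N)^(10/2) (N/e)^(10N) / [sqrt(2π·10N) (10N/e)^(10N)]
     = (2π N)^(10/2) / sqrt(2π·10N) · (N/(10N))^(10N)
     = (2π N)^((10−1)/2) / sqrt(10) · 10^(−10N).
Since 10^10 > 1, the factor 10^(−10N) decays exponentially, so the ratio → 0. Substituting N = 25n gives the stated form.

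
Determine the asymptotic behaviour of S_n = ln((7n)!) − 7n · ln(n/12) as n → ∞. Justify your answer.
S_n ~ 7n · (ln 84 − 1) + O(ln n)

Stirling: ln((7n)!) = 7n ln(7n) − 7n + O(ln n).
  S_n = 7n ln(7n) − 7n − 7n ln(n/12) + O(ln n)
      = 7n ln(7n) − 7n ln n + 7n ln 12 − 7n + O(ln n)
      = 7n ln 7 + 7n ln 12 − 7n + O(ln n)
      = 7n (ln 84 − 1) + O(ln n).
Numerically ln(84) − 1 ≈ 3.4308.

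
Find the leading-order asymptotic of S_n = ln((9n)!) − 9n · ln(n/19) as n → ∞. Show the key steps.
S_n ~ 9n · (ln 171 − 1) + O(ln n)

Stirling: ln((9n)!) = 9n ln(9n) − 9n + O(ln n).
  S_n = 9n ln(9n) − 9n − 9n ln(n/19) + O(ln n)
      = 9n ln(9n) − 9n ln n + 9n ln 19 − 9n + O(ln n)
      = 9n ln 9 + 9n ln 19 − 9n + O(ln n)
      = 9n (ln 171 − 1) + O(ln n).
Numerically ln(171) − 1 ≈ 4.1417.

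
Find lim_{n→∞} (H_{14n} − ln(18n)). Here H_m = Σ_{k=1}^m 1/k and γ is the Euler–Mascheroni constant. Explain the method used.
lim = ln(7/9) + γ

By Euler-Maclaurin, H_m = ln m + γ + O(1/m). So
  H_{14n} − ln(18n) = ln(14n) + γ − ln(18n) + O(1/n)
                       = ln(14/18) + γ + O(1/n).
Hence the limit is ln(14/18) + γ (= ln(7/9)).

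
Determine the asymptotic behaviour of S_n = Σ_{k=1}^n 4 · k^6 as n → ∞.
S_n ~ 4 · n^7 / 7

By integral comparison (Euler-Maclaurin), Σ_{k=1}^n 4 · k^6 = 4 · ∫_0^n x^6 dx + O(n^6) = 4 · n^7/7 + O(n^6). (Equivalently, Faulhaber's formula gives the same leading term.)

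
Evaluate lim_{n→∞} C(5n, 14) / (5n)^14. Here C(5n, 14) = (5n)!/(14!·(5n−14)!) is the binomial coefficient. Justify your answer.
lim = 1/14! = 1/87178291200

With N = 5n → ∞: C(N, 14) / N^14 = [N(N−1)…(N−13)] / (14! · N^14) = (1/14!) · 1 · (1 − 1/(5n)) · … · (1 − 13/(5n)). Each factor → 1 as N → ∞, so the limit is 1/14! = 1/87178291200.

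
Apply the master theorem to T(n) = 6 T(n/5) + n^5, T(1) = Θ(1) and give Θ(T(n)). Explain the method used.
T(n) = Θ(n^5)

log_5 6 ≈ 1.113. f(n) = n^5 dominates n^(log_5 6) since 5 > 1.113, and the regularity condition a·f(n/b) = 6·(n/5)^5 = (6/3125)·n^5 ≤ c·f(n) holds with c = 6/3125 ≈ 0.00192 < 1. So this is Case 3: T(n) = Θ(f(n)) = Θ(n^5).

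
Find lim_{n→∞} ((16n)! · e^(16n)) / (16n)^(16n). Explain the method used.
lim = ∞

Stirling: (16n)! ~ sqrt(2π·16n) · (16n/e)^(16n). Hence
  (16n)! · e^(16n) / (16n)^(16n) ~ sqrt(2π·16n) = sqrt(2π·16) · sqrt(n) → ∞.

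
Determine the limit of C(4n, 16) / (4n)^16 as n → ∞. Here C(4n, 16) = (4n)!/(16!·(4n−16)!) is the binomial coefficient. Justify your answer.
lim = 1/16! = 1/20922789888000

With N = 4n → ∞: C(N, 16) / N^16 = [N(N−1)…(N−15)] / (16! · N^16) = (1/16!) · 1 · (1 − 1/(4n)) · … · (1 − 15/(4n)). Each factor → 1 as N → ∞, so the limit is 1/16! = 1/20922789888000.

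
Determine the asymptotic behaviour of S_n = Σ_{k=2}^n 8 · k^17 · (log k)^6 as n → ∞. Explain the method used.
S_n ~ 4 · n^18 · (log n)^6 / 9

By integral comparison, S_n = ∫_1^n 8 · x^17 · (log x)^6 dx + O(n^17 · (log n)^6). For the integral, the leading term of ∫_1^n x^17 (log x)^6 dx is n^18/18 · (log n)^6 (by repeated integration by parts; each step lowers the log-exponent and produces a relatively O(1/log n) correction). Hence S_n ~ 4 · n^18 · (log n)^6 / 9.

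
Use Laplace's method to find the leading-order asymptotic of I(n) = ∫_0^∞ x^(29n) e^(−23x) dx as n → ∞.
I(n) ~ (sqrt(2π·29n) / 23) · (29n/(23e))^(29n)

Write the integrand as exp(29n ln x − 23x) and set f(x) = 29n ln x − 23x. Then f'(x) = 29n/x − 23 = 0 at x* = 29n/23, and f''(x*) = −29n/x*^2 = −23^2/(29n). Laplace's method (interior maximum) gives
  I(n) ~ e^(f(x*)) · sqrt(2π / |f''(x*)|)
        = exp(29n ln(29n/23) − 29n) · sqrt(2π · 29n / 23^2)
        = (29n/23)^(29n) e^(−29n) · sqrt(2π·29n) / 23
        = (sqrt(2π·29n) / 23) · (29n/(23e))^(29n).
This matches Γ(29n+1)/23^(29n+1) with Stirling applied to Γ.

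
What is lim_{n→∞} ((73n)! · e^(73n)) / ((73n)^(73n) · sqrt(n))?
lim = sqrt(2π·73)

Stirling: (73n)! ~ sqrt(2π·73n) · (73n/e)^(73n). Hence
  (73n)! · e^(73n) / (73n)^(73n) ~ sqrt(2π·73n).
Dividing by sqrt(n): sqrt(2π·73n) / sqrt(n) = sqrt(2π·73) · n^((1−1)/2), so the limit is sqrt(2π·73).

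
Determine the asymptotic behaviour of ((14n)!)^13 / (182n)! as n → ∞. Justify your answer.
((14n)!)^13/(182n)! ~ ((2π·14n)^(12/2) / sqrt(13)) · 13^(−13·14n)  →  0

Write N = 14n. Stirling: N! ~ sqrt(2π N)(N/e)^N and (13N)! ~ sqrt(2π·13N)·(13N/e)^(13N).
  (N!)^13/(13N)! ~ (2π N)^(13/2) (N/e)^(13N) / [sqrt(2π·13N) (13N/e)^(13N)]
     = (2π N)^(13/2) / sqrt(2π·13N) · (N/(13N))^(13N)
     = (2π N)^((13−1)/2) / sqrt(13) · 13^(−13N).
Since 13^13 > 1, the factor 13^(−13N) decays exponentially, so the ratio → 0. Substituting N = 14n gives the stated form.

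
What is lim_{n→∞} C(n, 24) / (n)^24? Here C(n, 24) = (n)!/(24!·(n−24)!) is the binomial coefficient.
lim = 1/24! = 1/620448401733239439360000

With N = n → ∞: C(N, 24) / N^24 = [N(N−1)…(N−23)] / (24! · N^24) = (1/24!) · 1 · (1 − 1/n) · … · (1 − 23/n). Each factor → 1 as N → ∞, so the limit is 1/24! = 1/620448401733239439360000.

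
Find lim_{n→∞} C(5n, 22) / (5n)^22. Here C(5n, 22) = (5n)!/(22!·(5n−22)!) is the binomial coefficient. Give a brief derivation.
lim = 1/22! = 1/1124000727777607680000

With N = 5n → ∞: C(N, 22) / N^22 = [N(N−1)…(N−21)] / (22! · N^22) = (1/22!) · 1 · (1 − 1/(5n)) · … · (1 − 21/(5n)). Each factor → 1 as N → ∞, so the limit is 1/22! = 1/1124000727777607680000.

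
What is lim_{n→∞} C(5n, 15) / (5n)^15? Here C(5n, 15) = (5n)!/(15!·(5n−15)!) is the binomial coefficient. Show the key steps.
lim = 1/15! = 1/1307674368000

With N = 5n → ∞: C(N, 15) / N^15 = [N(N−1)…(N−14)] / (15! · N^15) = (1/15!) · 1 · (1 − 1/(5n)) · … · (1 − 14/(5n)). Each factor → 1 as N → ∞, so the limit is 1/15! = 1/1307674368000.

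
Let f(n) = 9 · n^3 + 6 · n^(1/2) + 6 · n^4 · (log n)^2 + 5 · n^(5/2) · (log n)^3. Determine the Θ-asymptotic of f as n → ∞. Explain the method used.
f(n) ∈ Θ(n^4 · (log n)^2)

Compare the terms by growth order. For large n, n^a · (log n)^b dominates n^a' · (log n)^b' iff a > a', or (a = a' and b > b'). Ranking the 4 terms shows the dominant one is 6 · n^4 · (log n)^2. Hence f(n) ∈ Θ(n^4 · (log n)^2).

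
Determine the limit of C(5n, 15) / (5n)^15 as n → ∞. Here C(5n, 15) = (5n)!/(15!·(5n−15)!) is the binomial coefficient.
lim = 1/15! = 1/1307674368000

With N = 5n → ∞: C(N, 15) / N^15 = [N(N−1)…(N−14)] / (15! · N^15) = (1/15!) · 1 · (1 − 1/(5n)) · … · (1 − 14/(5n)). Each factor → 1 as N → ∞, so the limit is 1/15! = 1/1307674368000.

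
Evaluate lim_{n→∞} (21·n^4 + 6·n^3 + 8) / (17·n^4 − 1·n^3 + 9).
lim = 21/17

For large n the leading n^4 terms dominate both numerator and denominator. Dividing top and bottom by n^4, every other term tends to 0, leaving 21/17.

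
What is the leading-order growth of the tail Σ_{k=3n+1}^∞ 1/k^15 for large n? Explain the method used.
Σ_{k>3n} 1/k^15 ~ 1/(14 · (3n)^14)

Compare to the integral: ∫_{3n}^∞ x^(−15) dx = [−x^(−14)/14]_{3n}^∞ = 1/((15−1)·(3n)^14). Euler-Maclaurin then gives
  Σ_{k>3n} 1/k^15 = ∫_{3n}^∞ dx/x^15 − 1/(2·(3n)^15) + O(1/(3n)^16).
(Equivalently this is ζ(15) − Σ_{k≤3n} 1/k^15.)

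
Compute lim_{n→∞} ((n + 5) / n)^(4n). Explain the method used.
lim = e^20

Rewrite as (1 + 5/n)^(4n). By the standard limit (1 + x/n)^n → e^x, we have (1 + 5/n)^n → e^5, and raising to the 4th power gives e^20.
More precisely, ln[(1 + 5/n)^(4n)] = 4n · ln(1 + 5/n) = 4n · (5/n + O(1/n^2)) = 20 + O(1/n) → 20.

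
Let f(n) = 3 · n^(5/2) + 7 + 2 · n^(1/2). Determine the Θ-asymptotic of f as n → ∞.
f(n) ∈ Θ(n^(5/2))

Compare the terms by growth order. For large n, n^a · (log n)^b dominates n^a' · (log n)^b' iff a > a', or (a = a' and b > b'). Ranking the 3 terms shows the dominant one is 3 · n^(5/2). Hence f(n) ∈ Θ(n^(5/2)).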